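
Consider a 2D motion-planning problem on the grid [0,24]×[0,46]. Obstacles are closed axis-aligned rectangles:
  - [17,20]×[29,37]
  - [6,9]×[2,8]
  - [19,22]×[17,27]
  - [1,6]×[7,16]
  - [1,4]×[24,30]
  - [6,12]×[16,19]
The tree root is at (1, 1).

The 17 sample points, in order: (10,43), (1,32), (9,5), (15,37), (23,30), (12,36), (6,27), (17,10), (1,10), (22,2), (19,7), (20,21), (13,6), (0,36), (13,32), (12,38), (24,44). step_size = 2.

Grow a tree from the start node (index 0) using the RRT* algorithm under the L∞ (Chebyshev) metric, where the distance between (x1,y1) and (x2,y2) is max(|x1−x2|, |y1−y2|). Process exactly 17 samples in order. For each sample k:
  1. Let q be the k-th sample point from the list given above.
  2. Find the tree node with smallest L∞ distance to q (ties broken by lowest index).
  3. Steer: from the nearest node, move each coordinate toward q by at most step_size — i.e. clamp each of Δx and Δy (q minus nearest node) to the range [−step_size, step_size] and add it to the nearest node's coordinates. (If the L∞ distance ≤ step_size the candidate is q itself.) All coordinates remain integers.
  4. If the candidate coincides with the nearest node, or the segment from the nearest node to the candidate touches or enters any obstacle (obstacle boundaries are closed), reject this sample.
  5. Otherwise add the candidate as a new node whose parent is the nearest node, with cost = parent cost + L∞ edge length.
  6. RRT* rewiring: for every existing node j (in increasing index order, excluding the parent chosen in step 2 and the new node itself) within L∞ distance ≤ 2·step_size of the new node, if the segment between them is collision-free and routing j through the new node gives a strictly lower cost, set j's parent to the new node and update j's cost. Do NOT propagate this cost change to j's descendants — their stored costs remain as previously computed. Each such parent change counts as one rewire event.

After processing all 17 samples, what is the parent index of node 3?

Parent of node 3: 1

1. q=(10,43) nearest=0 d=42 new=(3,3) → add node 1 parent=0 cost=2
2. q=(1,32) nearest=1 d=29 new=(1,5) → add node 2 parent=1 cost=4
3. q=(9,5) nearest=1 d=6 new=(5,5) → add node 3 parent=1 cost=4
4. q=(15,37) nearest=2 d=32 new=(3,7) → blocked by [1,6]×[7,16], reject
5. q=(23,30) nearest=2 d=25 new=(3,7) → blocked by [1,6]×[7,16], reject
6. q=(12,36) nearest=2 d=31 new=(3,7) → blocked by [1,6]×[7,16], reject
7. q=(6,27) nearest=2 d=22 new=(3,7) → blocked by [1,6]×[7,16], reject
8. q=(17,10) nearest=3 d=12 new=(7,7) → blocked by [6,9]×[2,8], reject
9. q=(1,10) nearest=2 d=5 new=(1,7) → blocked by [1,6]×[7,16], reject
10. q=(22,2) nearest=3 d=17 new=(7,3) → blocked by [6,9]×[2,8], reject
11. q=(19,7) nearest=3 d=14 new=(7,7) → blocked by [6,9]×[2,8], reject
12. q=(20,21) nearest=3 d=16 new=(7,7) → blocked by [6,9]×[2,8], reject
13. q=(13,6) nearest=3 d=8 new=(7,6) → blocked by [6,9]×[2,8], reject
14. q=(0,36) nearest=2 d=31 new=(0,7) → add node 4 parent=2 cost=6
15. q=(13,32) nearest=4 d=25 new=(2,9) → blocked by [1,6]×[7,16], reject
16. q=(12,38) nearest=4 d=31 new=(2,9) → blocked by [1,6]×[7,16], reject
17. q=(24,44) nearest=4 d=37 new=(2,9) → blocked by [1,6]×[7,16], reject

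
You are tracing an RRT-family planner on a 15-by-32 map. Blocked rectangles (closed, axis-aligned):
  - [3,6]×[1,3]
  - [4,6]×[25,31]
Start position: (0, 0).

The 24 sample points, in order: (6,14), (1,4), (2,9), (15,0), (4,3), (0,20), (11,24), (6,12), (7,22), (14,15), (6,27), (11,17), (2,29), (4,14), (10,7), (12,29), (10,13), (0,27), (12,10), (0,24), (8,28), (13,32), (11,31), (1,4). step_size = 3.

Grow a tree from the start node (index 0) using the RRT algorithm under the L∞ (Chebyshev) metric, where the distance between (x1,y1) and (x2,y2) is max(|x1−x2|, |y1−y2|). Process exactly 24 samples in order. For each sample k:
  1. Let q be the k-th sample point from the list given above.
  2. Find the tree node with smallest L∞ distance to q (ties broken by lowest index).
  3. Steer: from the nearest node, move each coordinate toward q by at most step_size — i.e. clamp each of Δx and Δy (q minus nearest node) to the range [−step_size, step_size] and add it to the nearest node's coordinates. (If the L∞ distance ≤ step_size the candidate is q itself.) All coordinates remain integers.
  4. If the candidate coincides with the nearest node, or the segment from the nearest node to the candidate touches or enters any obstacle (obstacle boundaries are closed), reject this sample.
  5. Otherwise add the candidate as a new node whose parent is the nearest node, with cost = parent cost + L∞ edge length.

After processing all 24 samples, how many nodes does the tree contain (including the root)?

Node count: 21

1. q=(6,14) nearest=0 d=14 new=(3,3) → blocked by [3,6]×[1,3], reject
2. q=(1,4) nearest=0 d=4 new=(1,3) → add node 1 parent=0 cost=3
3. q=(2,9) nearest=1 d=6 new=(2,6) → add node 2 parent=1 cost=6
4. q=(15,0) nearest=2 d=13 new=(5,3) → blocked by [3,6]×[1,3], reject
5. q=(4,3) nearest=1 d=3 new=(4,3) → blocked by [3,6]×[1,3], reject
6. q=(0,20) nearest=2 d=14 new=(0,9) → add node 3 parent=2 cost=9
7. q=(11,24) nearest=3 d=15 new=(3,12) → add node 4 parent=3 cost=12
8. q=(6,12) nearest=4 d=3 new=(6,12) → add node 5 parent=4 cost=15
9. q=(7,22) nearest=4 d=10 new=(6,15) → add node 6 parent=4 cost=15
10. q=(14,15) nearest=5 d=8 new=(9,15) → add node 7 parent=5 cost=18
11. q=(6,27) nearest=6 d=12 new=(6,18) → add node 8 parent=6 cost=18
12. q=(11,17) nearest=7 d=2 new=(11,17) → add node 9 parent=7 cost=20
13. q=(2,29) nearest=8 d=11 new=(3,21) → add node 10 parent=8 cost=21
14. q=(4,14) nearest=4 d=2 new=(4,14) → add node 11 parent=4 cost=14
15. q=(10,7) nearest=5 d=5 new=(9,9) → add node 12 parent=5 cost=18
16. q=(12,29) nearest=10 d=9 new=(6,24) → add node 13 parent=10 cost=24
17. q=(10,13) nearest=7 d=2 new=(10,13) → add node 14 parent=7 cost=20
18. q=(0,27) nearest=10 d=6 new=(0,24) → add node 15 parent=10 cost=24
19. q=(12,10) nearest=12 d=3 new=(12,10) → add node 16 parent=12 cost=21
20. q=(0,24) nearest=15 d=0 → coincident, reject
21. q=(8,28) nearest=13 d=4 new=(8,27) → add node 17 parent=13 cost=27
22. q=(13,32) nearest=17 d=5 new=(11,30) → add node 18 parent=17 cost=30
23. q=(11,31) nearest=18 d=1 new=(11,31) → add node 19 parent=18 cost=31
24. q=(1,4) nearest=1 d=1 new=(1,4) → add node 20 parent=1 cost=4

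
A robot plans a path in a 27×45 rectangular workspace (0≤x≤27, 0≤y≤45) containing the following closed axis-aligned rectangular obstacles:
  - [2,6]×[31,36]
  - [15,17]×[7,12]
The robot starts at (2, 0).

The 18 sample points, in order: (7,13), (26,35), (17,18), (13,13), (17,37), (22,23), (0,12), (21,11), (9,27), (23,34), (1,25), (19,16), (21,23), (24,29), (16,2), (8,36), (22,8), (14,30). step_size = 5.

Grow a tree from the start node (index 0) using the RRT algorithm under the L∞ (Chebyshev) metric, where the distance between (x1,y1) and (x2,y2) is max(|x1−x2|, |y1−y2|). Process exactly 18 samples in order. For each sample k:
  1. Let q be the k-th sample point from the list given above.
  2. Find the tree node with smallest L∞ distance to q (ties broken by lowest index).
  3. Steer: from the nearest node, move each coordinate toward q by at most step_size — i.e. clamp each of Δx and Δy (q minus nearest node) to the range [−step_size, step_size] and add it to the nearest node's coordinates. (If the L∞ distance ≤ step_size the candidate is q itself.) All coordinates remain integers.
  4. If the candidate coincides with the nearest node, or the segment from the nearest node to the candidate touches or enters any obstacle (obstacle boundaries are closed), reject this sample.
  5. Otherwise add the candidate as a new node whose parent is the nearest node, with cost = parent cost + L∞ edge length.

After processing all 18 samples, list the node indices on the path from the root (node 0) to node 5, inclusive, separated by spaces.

1. q=(7,13) nearest=0 d=13 new=(7,5) → add node 1 parent=0 cost=5
2. q=(26,35) nearest=1 d=30 new=(12,10) → add node 2 parent=1 cost=10
3. q=(17,18) nearest=2 d=8 new=(17,15) → add node 3 parent=2 cost=15
4. q=(13,13) nearest=2 d=3 new=(13,13) → add node 4 parent=2 cost=13
5. q=(17,37) nearest=3 d=22 new=(17,20) → add node 5 parent=3 cost=20
6. q=(22,23) nearest=5 d=5 new=(22,23) → add node 6 parent=5 cost=25
7. q=(0,12) nearest=1 d=7 new=(2,10) → add node 7 parent=1 cost=10
8. q=(21,11) nearest=3 d=4 new=(21,11) → add node 8 parent=3 cost=19
9. q=(9,27) nearest=5 d=8 new=(12,25) → add node 9 parent=5 cost=25
10. q=(23,34) nearest=6 d=11 new=(23,28) → add node 10 parent=6 cost=30
11. q=(1,25) nearest=9 d=11 new=(7,25) → add node 11 parent=9 cost=30
12. q=(19,16) nearest=3 d=2 new=(19,16) → add node 12 parent=3 cost=17
13. q=(21,23) nearest=6 d=1 new=(21,23) → add node 13 parent=6 cost=26
14. q=(24,29) nearest=10 d=1 new=(24,29) → add node 14 parent=10 cost=31
15. q=(16,2) nearest=2 d=8 new=(16,5) → add node 15 parent=2 cost=15
16. q=(8,36) nearest=9 d=11 new=(8,30) → add node 16 parent=9 cost=30
17. q=(22,8) nearest=8 d=3 new=(22,8) → add node 17 parent=8 cost=22
18. q=(14,30) nearest=9 d=5 new=(14,30) → add node 18 parent=9 cost=30

Path: 0 1 2 3 5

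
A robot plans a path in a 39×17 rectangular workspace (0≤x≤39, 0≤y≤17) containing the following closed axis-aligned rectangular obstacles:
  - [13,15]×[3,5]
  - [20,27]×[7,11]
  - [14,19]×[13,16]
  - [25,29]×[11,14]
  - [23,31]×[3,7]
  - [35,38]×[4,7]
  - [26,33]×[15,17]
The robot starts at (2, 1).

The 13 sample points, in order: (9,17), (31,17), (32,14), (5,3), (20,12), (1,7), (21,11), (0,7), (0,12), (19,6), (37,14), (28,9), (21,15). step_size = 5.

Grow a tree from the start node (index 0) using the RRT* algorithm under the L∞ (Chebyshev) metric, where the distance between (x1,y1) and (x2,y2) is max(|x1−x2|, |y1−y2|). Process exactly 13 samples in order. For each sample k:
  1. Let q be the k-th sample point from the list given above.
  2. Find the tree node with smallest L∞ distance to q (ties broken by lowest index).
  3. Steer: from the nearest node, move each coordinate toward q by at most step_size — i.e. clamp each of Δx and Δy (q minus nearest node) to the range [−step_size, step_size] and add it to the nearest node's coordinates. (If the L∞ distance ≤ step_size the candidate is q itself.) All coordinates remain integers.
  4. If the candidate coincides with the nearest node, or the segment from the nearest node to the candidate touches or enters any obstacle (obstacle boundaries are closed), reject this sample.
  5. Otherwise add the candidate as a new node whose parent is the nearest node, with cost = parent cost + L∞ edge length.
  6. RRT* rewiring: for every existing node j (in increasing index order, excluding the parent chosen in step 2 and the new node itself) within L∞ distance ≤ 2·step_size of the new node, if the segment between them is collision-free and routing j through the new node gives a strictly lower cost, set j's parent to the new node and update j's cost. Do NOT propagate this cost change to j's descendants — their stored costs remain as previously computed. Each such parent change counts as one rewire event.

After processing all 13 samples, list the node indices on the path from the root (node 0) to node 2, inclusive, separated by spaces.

Path: 0 1 2

1. q=(9,17) nearest=0 d=16 new=(7,6) → add node 1 parent=0 cost=5
2. q=(31,17) nearest=1 d=24 new=(12,11) → add node 2 parent=1 cost=10
3. q=(32,14) nearest=2 d=20 new=(17,14) → blocked by [14,19]×[13,16], reject
4. q=(5,3) nearest=0 d=3 new=(5,3) → add node 3 parent=0 cost=3
5. q=(20,12) nearest=2 d=8 new=(17,12) → add node 4 parent=2 cost=15
6. q=(1,7) nearest=3 d=4 new=(1,7) → add node 5 parent=3 cost=7
7. q=(21,11) nearest=4 d=4 new=(21,11) → blocked by [20,27]×[7,11], reject
8. q=(0,7) nearest=5 d=1 new=(0,7) → add node 6 parent=5 cost=8
9. q=(0,12) nearest=5 d=5 new=(0,12) → add node 7 parent=5 cost=12
10. q=(19,6) nearest=4 d=6 new=(19,7) → add node 8 parent=4 cost=20
11. q=(37,14) nearest=8 d=18 new=(24,12) → blocked by [20,27]×[7,11], reject
12. q=(28,9) nearest=8 d=9 new=(24,9) → blocked by [20,27]×[7,11], reject
13. q=(21,15) nearest=4 d=4 new=(21,15) → blocked by [14,19]×[13,16], reject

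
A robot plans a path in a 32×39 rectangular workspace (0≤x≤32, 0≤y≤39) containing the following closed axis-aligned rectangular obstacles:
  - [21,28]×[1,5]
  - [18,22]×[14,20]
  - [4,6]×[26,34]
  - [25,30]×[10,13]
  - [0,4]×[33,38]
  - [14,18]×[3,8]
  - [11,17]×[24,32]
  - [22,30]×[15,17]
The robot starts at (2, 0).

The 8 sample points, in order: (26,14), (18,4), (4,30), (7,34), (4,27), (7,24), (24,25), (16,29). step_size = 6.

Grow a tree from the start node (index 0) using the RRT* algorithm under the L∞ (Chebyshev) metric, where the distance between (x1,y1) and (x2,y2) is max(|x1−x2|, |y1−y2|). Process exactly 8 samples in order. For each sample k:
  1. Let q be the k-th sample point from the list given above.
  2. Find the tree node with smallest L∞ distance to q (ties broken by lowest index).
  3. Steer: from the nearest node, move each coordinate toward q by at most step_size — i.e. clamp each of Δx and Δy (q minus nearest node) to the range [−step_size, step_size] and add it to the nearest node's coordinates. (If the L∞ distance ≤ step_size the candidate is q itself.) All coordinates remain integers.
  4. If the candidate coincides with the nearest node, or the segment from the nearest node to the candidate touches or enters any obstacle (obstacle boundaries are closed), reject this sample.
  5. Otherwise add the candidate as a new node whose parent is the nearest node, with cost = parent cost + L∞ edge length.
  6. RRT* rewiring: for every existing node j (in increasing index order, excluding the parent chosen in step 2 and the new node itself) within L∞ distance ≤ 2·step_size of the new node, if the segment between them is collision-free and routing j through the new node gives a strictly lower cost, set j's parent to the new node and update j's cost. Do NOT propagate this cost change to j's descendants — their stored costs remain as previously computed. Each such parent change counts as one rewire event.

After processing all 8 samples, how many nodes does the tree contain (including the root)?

Node count: 6

1. q=(26,14) nearest=0 d=24 new=(8,6) → add node 1 parent=0 cost=6
2. q=(18,4) nearest=1 d=10 new=(14,4) → blocked by [14,18]×[3,8], reject
3. q=(4,30) nearest=1 d=24 new=(4,12) → add node 2 parent=1 cost=12
4. q=(7,34) nearest=2 d=22 new=(7,18) → add node 3 parent=2 cost=18
5. q=(4,27) nearest=3 d=9 new=(4,24) → add node 4 parent=3 cost=24
6. q=(7,24) nearest=4 d=3 new=(7,24) → add node 5 parent=4 cost=27
7. q=(24,25) nearest=3 d=17 new=(13,24) → blocked by [11,17]×[24,32], reject
8. q=(16,29) nearest=5 d=9 new=(13,29) → blocked by [11,17]×[24,32], reject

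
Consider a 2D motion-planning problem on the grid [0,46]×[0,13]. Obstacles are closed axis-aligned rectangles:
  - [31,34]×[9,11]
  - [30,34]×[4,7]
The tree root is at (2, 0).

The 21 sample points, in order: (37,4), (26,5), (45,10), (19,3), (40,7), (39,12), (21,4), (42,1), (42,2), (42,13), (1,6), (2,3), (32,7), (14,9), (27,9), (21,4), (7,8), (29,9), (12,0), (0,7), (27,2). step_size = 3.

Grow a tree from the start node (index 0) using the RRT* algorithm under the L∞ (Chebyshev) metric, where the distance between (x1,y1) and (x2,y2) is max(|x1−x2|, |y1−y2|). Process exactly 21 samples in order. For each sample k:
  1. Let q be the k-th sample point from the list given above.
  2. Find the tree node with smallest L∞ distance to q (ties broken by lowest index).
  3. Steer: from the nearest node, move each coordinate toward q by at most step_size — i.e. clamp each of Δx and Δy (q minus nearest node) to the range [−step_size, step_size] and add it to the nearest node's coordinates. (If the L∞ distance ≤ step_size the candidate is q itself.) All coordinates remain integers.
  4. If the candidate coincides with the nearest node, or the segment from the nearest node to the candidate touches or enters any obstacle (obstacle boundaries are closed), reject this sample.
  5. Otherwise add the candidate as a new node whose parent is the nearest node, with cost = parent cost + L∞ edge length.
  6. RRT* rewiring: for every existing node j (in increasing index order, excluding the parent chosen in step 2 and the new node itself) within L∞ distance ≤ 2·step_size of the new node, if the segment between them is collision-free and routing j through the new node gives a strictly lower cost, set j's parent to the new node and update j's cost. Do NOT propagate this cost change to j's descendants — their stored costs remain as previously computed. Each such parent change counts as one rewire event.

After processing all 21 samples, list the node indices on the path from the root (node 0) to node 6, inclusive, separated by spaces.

1. q=(37,4) nearest=0 d=35 new=(5,3) → add node 1 parent=0 cost=3
2. q=(26,5) nearest=1 d=21 new=(8,5) → add node 2 parent=1 cost=6
3. q=(45,10) nearest=2 d=37 new=(11,8) → add node 3 parent=2 cost=9
4. q=(19,3) nearest=3 d=8 new=(14,5) → add node 4 parent=3 cost=12
5. q=(40,7) nearest=4 d=26 new=(17,7) → add node 5 parent=4 cost=15
6. q=(39,12) nearest=5 d=22 new=(20,10) → add node 6 parent=5 cost=18
7. q=(21,4) nearest=5 d=4 new=(20,4) → add node 7 parent=5 cost=18
8. q=(42,1) nearest=6 d=22 new=(23,7) → add node 8 parent=6 cost=21
9. q=(42,2) nearest=8 d=19 new=(26,4) → add node 9 parent=8 cost=24
10. q=(42,13) nearest=9 d=16 new=(29,7) → add node 10 parent=9 cost=27
11. q=(1,6) nearest=1 d=4 new=(2,6) → add node 11 parent=1 cost=6
12. q=(2,3) nearest=0 d=3 new=(2,3) → add node 12 parent=0 cost=3
13. q=(32,7) nearest=10 d=3 new=(32,7) → blocked by [30,34]×[4,7], reject
14. q=(14,9) nearest=3 d=3 new=(14,9) → add node 13 parent=3 cost=12
15. q=(27,9) nearest=10 d=2 new=(27,9) → add node 14 parent=10 cost=29
16. q=(21,4) nearest=7 d=1 new=(21,4) → add node 15 parent=7 cost=19; rewire 14→15 (25<29)
17. q=(7,8) nearest=2 d=3 new=(7,8) → add node 16 parent=2 cost=9
18. q=(29,9) nearest=10 d=2 new=(29,9) → add node 17 parent=10 cost=29
19. q=(12,0) nearest=2 d=5 new=(11,2) → add node 18 parent=2 cost=9
20. q=(0,7) nearest=11 d=2 new=(0,7) → add node 19 parent=11 cost=8
21. q=(27,2) nearest=9 d=2 new=(27,2) → add node 20 parent=9 cost=26

Path: 0 1 2 3 4 5 6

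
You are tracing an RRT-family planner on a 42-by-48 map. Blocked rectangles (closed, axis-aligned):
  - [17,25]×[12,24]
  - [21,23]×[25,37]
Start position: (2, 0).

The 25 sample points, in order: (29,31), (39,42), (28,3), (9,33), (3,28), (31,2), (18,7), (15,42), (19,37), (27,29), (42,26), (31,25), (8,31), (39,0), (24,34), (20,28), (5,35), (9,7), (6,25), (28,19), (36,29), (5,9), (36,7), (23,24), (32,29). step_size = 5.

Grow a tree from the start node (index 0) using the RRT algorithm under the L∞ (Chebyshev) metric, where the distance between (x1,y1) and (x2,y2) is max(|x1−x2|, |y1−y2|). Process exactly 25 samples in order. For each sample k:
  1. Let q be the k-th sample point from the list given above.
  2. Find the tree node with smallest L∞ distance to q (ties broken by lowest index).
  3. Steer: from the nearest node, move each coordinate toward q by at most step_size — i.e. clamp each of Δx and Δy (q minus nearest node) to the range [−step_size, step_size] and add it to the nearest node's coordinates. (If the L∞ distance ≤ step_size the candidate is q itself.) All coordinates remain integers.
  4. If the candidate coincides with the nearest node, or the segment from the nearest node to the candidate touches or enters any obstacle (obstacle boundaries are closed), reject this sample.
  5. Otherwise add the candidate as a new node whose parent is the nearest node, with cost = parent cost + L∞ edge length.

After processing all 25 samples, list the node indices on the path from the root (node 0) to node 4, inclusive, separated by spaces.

1. q=(29,31) nearest=0 d=31 new=(7,5) → add node 1 parent=0 cost=5
2. q=(39,42) nearest=1 d=37 new=(12,10) → add node 2 parent=1 cost=10
3. q=(28,3) nearest=2 d=16 new=(17,5) → add node 3 parent=2 cost=15
4. q=(9,33) nearest=2 d=23 new=(9,15) → add node 4 parent=2 cost=15
5. q=(3,28) nearest=4 d=13 new=(4,20) → add node 5 parent=4 cost=20
6. q=(31,2) nearest=3 d=14 new=(22,2) → add node 6 parent=3 cost=20
7. q=(18,7) nearest=3 d=2 new=(18,7) → add node 7 parent=3 cost=17
8. q=(15,42) nearest=5 d=22 new=(9,25) → add node 8 parent=5 cost=25
9. q=(19,37) nearest=8 d=12 new=(14,30) → add node 9 parent=8 cost=30
10. q=(27,29) nearest=9 d=13 new=(19,29) → add node 10 parent=9 cost=35
11. q=(42,26) nearest=10 d=23 new=(24,26) → blocked by [21,23]×[25,37], reject
12. q=(31,25) nearest=10 d=12 new=(24,25) → blocked by [21,23]×[25,37], reject
13. q=(8,31) nearest=8 d=6 new=(8,30) → add node 11 parent=8 cost=30
14. q=(39,0) nearest=6 d=17 new=(27,0) → add node 12 parent=6 cost=25
15. q=(24,34) nearest=10 d=5 new=(24,34) → blocked by [21,23]×[25,37], reject
16. q=(20,28) nearest=10 d=1 new=(20,28) → add node 13 parent=10 cost=36
17. q=(5,35) nearest=11 d=5 new=(5,35) → add node 14 parent=11 cost=35
18. q=(9,7) nearest=1 d=2 new=(9,7) → add node 15 parent=1 cost=7
19. q=(6,25) nearest=8 d=3 new=(6,25) → add node 16 parent=8 cost=28
20. q=(28,19) nearest=13 d=9 new=(25,23) → blocked by [17,25]×[12,24], reject
21. q=(36,29) nearest=13 d=16 new=(25,29) → blocked by [21,23]×[25,37], reject
22. q=(5,9) nearest=1 d=4 new=(5,9) → add node 17 parent=1 cost=9
23. q=(36,7) nearest=12 d=9 new=(32,5) → add node 18 parent=12 cost=30
24. q=(23,24) nearest=13 d=4 new=(23,24) → blocked by [17,25]×[12,24], reject
25. q=(32,29) nearest=13 d=12 new=(25,29) → blocked by [21,23]×[25,37], reject

Path: 0 1 2 4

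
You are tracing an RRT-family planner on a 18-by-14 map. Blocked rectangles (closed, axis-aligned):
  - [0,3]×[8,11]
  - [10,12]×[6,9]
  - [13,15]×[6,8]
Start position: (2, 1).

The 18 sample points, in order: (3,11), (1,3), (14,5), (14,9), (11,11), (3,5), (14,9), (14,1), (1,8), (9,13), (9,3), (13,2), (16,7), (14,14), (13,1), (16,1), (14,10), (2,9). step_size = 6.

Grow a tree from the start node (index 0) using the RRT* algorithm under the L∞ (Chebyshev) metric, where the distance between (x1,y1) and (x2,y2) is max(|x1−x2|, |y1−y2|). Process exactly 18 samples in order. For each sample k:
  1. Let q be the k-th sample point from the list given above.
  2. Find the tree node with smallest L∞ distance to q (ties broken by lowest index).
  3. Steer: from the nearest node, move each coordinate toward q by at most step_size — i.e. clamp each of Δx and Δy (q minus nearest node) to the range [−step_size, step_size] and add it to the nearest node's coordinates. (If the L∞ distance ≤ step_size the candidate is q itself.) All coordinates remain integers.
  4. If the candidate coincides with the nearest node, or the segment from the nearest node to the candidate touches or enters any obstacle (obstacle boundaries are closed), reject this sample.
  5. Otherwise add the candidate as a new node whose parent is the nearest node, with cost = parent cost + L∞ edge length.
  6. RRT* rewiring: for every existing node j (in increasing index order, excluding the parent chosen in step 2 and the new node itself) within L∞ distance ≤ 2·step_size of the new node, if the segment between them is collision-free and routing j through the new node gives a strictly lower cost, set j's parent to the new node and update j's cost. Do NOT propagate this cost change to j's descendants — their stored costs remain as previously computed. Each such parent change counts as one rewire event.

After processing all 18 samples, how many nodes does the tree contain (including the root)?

1. q=(3,11) nearest=0 d=10 new=(3,7) → add node 1 parent=0 cost=6
2. q=(1,3) nearest=0 d=2 new=(1,3) → add node 2 parent=0 cost=2
3. q=(14,5) nearest=1 d=11 new=(9,5) → add node 3 parent=1 cost=12
4. q=(14,9) nearest=3 d=5 new=(14,9) → blocked by [10,12]×[6,9], reject
5. q=(11,11) nearest=3 d=6 new=(11,11) → blocked by [10,12]×[6,9], reject
6. q=(3,5) nearest=1 d=2 new=(3,5) → add node 4 parent=1 cost=8
7. q=(14,9) nearest=3 d=5 new=(14,9) → blocked by [10,12]×[6,9], reject
8. q=(14,1) nearest=3 d=5 new=(14,1) → add node 5 parent=3 cost=17
9. q=(1,8) nearest=1 d=2 new=(1,8) → blocked by [0,3]×[8,11], reject
10. q=(9,13) nearest=1 d=6 new=(9,13) → add node 6 parent=1 cost=12
11. q=(9,3) nearest=3 d=2 new=(9,3) → add node 7 parent=3 cost=14
12. q=(13,2) nearest=5 d=1 new=(13,2) → add node 8 parent=5 cost=18
13. q=(16,7) nearest=8 d=5 new=(16,7) → add node 9 parent=8 cost=23
14. q=(14,14) nearest=6 d=5 new=(14,14) → add node 10 parent=6 cost=17
15. q=(13,1) nearest=5 d=1 new=(13,1) → add node 11 parent=5 cost=18
16. q=(16,1) nearest=5 d=2 new=(16,1) → add node 12 parent=5 cost=19
17. q=(14,10) nearest=9 d=3 new=(14,10) → add node 13 parent=9 cost=26
18. q=(2,9) nearest=1 d=2 new=(2,9) → blocked by [0,3]×[8,11], reject

Node count: 14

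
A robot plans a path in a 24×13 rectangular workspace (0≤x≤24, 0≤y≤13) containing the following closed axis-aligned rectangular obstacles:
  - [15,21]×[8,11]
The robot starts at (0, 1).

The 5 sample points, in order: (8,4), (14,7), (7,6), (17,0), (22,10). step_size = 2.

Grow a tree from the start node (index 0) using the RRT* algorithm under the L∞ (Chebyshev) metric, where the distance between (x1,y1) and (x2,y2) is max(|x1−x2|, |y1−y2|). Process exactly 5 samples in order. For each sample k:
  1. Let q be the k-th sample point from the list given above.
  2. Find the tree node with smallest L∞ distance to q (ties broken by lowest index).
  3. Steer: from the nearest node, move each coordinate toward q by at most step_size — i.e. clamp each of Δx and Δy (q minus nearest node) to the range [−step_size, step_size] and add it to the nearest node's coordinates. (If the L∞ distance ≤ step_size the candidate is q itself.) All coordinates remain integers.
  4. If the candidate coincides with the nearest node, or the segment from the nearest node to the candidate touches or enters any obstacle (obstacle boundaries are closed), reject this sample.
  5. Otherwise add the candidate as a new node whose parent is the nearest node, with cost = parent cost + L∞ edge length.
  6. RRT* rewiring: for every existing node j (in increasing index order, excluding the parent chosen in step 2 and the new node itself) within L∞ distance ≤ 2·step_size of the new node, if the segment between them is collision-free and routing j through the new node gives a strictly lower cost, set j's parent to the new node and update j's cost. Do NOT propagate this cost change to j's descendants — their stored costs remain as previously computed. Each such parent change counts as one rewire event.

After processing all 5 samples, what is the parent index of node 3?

Parent of node 3: 2

1. q=(8,4) nearest=0 d=8 new=(2,3) → add node 1 parent=0 cost=2
2. q=(14,7) nearest=1 d=12 new=(4,5) → add node 2 parent=1 cost=4
3. q=(7,6) nearest=2 d=3 new=(6,6) → add node 3 parent=2 cost=6
4. q=(17,0) nearest=3 d=11 new=(8,4) → add node 4 parent=3 cost=8
5. q=(22,10) nearest=4 d=14 new=(10,6) → add node 5 parent=4 cost=10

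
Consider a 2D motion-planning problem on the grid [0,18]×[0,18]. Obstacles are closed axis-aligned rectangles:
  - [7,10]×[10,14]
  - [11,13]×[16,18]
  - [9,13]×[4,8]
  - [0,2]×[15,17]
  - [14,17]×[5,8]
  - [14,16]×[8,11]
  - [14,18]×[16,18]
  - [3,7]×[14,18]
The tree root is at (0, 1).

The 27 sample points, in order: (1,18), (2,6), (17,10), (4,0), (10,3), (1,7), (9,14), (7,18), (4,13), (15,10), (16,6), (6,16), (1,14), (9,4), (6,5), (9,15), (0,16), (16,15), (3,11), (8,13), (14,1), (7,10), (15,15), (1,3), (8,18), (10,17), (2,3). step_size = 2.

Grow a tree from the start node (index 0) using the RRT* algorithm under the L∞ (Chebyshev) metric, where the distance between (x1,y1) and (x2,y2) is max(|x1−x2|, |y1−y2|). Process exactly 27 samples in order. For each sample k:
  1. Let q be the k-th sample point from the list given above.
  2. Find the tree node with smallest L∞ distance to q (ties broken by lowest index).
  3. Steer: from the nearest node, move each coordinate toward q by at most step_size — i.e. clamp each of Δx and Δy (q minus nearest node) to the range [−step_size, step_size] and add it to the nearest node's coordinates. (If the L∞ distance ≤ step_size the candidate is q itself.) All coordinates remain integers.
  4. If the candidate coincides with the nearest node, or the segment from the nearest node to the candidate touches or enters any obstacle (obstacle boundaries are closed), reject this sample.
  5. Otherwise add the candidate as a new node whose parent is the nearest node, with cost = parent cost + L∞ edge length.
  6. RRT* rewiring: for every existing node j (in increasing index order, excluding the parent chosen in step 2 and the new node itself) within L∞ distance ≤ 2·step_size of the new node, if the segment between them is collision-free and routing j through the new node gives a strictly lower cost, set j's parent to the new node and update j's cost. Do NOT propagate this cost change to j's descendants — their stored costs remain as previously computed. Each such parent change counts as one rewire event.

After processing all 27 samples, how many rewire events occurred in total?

1. q=(1,18) nearest=0 d=17 new=(1,3) → add node 1 parent=0 cost=2
2. q=(2,6) nearest=1 d=3 new=(2,5) → add node 2 parent=1 cost=4
3. q=(17,10) nearest=2 d=15 new=(4,7) → add node 3 parent=2 cost=6
4. q=(4,0) nearest=1 d=3 new=(3,1) → add node 4 parent=1 cost=4
5. q=(10,3) nearest=3 d=6 new=(6,5) → add node 5 parent=3 cost=8
6. q=(1,7) nearest=2 d=2 new=(1,7) → add node 6 parent=2 cost=6
7. q=(9,14) nearest=3 d=7 new=(6,9) → add node 7 parent=3 cost=8
8. q=(7,18) nearest=7 d=9 new=(7,11) → blocked by [7,10]×[10,14], reject
9. q=(4,13) nearest=7 d=4 new=(4,11) → add node 8 parent=7 cost=10
10. q=(15,10) nearest=5 d=9 new=(8,7) → add node 9 parent=5 cost=10
11. q=(16,6) nearest=9 d=8 new=(10,6) → blocked by [9,13]×[4,8], reject
12. q=(6,16) nearest=8 d=5 new=(6,13) → add node 10 parent=8 cost=12
13. q=(1,14) nearest=8 d=3 new=(2,13) → add node 11 parent=8 cost=12
14. q=(9,4) nearest=5 d=3 new=(8,4) → add node 12 parent=5 cost=10
15. q=(6,5) nearest=5 d=0 → coincident, reject
16. q=(9,15) nearest=10 d=3 new=(8,15) → blocked by [7,10]×[10,14], reject
17. q=(0,16) nearest=11 d=3 new=(0,15) → blocked by [0,2]×[15,17], reject
18. q=(16,15) nearest=9 d=8 new=(10,9) → blocked by [9,13]×[4,8], reject
19. q=(3,11) nearest=8 d=1 new=(3,11) → add node 13 parent=8 cost=11
20. q=(8,13) nearest=10 d=2 new=(8,13) → blocked by [7,10]×[10,14], reject
21. q=(14,1) nearest=9 d=6 new=(10,5) → blocked by [9,13]×[4,8], reject
22. q=(7,10) nearest=7 d=1 new=(7,10) → blocked by [7,10]×[10,14], reject
23. q=(15,15) nearest=9 d=8 new=(10,9) → blocked by [9,13]×[4,8], reject
24. q=(1,3) nearest=1 d=0 → coincident, reject
25. q=(8,18) nearest=10 d=5 new=(8,15) → blocked by [7,10]×[10,14], reject
26. q=(10,17) nearest=10 d=4 new=(8,15) → blocked by [7,10]×[10,14], reject
27. q=(2,3) nearest=1 d=1 new=(2,3) → add node 14 parent=1 cost=3; rewire 5→14 (7<8)

Rewire events: 1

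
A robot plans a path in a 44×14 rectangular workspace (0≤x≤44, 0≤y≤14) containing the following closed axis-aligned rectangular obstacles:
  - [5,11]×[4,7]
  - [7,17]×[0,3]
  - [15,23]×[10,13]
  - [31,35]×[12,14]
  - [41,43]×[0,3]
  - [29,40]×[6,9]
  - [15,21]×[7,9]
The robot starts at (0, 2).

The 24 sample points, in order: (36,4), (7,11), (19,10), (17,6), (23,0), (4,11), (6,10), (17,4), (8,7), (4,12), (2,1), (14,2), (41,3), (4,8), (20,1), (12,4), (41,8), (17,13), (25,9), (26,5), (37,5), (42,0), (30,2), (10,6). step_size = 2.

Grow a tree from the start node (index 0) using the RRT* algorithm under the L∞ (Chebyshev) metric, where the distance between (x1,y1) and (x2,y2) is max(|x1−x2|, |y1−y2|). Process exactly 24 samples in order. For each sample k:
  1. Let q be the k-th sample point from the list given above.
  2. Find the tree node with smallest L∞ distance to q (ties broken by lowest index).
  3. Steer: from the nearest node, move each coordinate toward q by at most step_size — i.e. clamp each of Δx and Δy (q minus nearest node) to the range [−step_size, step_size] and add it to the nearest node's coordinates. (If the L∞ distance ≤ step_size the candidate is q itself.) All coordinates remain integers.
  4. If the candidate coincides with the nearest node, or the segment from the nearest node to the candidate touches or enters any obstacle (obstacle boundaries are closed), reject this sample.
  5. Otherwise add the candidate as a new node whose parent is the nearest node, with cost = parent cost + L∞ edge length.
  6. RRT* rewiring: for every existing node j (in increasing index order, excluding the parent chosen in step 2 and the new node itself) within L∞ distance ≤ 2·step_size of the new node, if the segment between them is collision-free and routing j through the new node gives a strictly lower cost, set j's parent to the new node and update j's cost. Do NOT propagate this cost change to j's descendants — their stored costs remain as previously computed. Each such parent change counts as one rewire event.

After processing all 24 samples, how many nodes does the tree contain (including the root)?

1. q=(36,4) nearest=0 d=36 new=(2,4) → add node 1 parent=0 cost=2
2. q=(7,11) nearest=1 d=7 new=(4,6) → add node 2 parent=1 cost=4
3. q=(19,10) nearest=2 d=15 new=(6,8) → blocked by [5,11]×[4,7], reject
4. q=(17,6) nearest=2 d=13 new=(6,6) → blocked by [5,11]×[4,7], reject
5. q=(23,0) nearest=2 d=19 new=(6,4) → blocked by [5,11]×[4,7], reject
6. q=(4,11) nearest=2 d=5 new=(4,8) → add node 3 parent=2 cost=6
7. q=(6,10) nearest=3 d=2 new=(6,10) → add node 4 parent=3 cost=8
8. q=(17,4) nearest=4 d=11 new=(8,8) → add node 5 parent=4 cost=10
9. q=(8,7) nearest=5 d=1 new=(8,7) → blocked by [5,11]×[4,7], reject
10. q=(4,12) nearest=4 d=2 new=(4,12) → add node 6 parent=4 cost=10
11. q=(2,1) nearest=0 d=2 new=(2,1) → add node 7 parent=0 cost=2
12. q=(14,2) nearest=5 d=6 new=(10,6) → blocked by [5,11]×[4,7], reject
13. q=(41,3) nearest=5 d=33 new=(10,6) → blocked by [5,11]×[4,7], reject
14. q=(4,8) nearest=3 d=0 → coincident, reject
15. q=(20,1) nearest=5 d=12 new=(10,6) → blocked by [5,11]×[4,7], reject
16. q=(12,4) nearest=5 d=4 new=(10,6) → blocked by [5,11]×[4,7], reject
17. q=(41,8) nearest=5 d=33 new=(10,8) → add node 8 parent=5 cost=12
18. q=(17,13) nearest=8 d=7 new=(12,10) → add node 9 parent=8 cost=14
19. q=(25,9) nearest=9 d=13 new=(14,9) → add node 10 parent=9 cost=16
20. q=(26,5) nearest=10 d=12 new=(16,7) → blocked by [15,21]×[7,9], reject
21. q=(37,5) nearest=10 d=23 new=(16,7) → blocked by [15,21]×[7,9], reject
22. q=(42,0) nearest=10 d=28 new=(16,7) → blocked by [15,21]×[7,9], reject
23. q=(30,2) nearest=10 d=16 new=(16,7) → blocked by [15,21]×[7,9], reject
24. q=(10,6) nearest=5 d=2 new=(10,6) → blocked by [5,11]×[4,7], reject

Node count: 11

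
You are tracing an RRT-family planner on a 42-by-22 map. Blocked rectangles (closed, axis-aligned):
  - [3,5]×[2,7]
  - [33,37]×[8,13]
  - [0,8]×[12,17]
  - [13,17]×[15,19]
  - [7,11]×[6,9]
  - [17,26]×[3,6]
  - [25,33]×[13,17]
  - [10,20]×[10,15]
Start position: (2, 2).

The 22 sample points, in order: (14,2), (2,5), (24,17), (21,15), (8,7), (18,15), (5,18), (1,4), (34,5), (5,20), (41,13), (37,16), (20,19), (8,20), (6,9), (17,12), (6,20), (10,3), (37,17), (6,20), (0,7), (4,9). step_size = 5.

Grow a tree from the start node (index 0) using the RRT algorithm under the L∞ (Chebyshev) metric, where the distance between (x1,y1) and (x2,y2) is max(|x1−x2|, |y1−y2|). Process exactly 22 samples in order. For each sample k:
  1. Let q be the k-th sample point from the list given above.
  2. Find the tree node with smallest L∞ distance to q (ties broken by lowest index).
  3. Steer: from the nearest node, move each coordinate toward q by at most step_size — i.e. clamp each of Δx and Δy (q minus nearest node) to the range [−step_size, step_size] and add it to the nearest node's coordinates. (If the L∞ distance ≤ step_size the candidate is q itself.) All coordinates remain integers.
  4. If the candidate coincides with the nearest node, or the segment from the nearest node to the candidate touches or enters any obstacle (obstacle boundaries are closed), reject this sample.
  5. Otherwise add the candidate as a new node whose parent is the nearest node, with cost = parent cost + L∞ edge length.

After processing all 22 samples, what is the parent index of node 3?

Parent of node 3: 1

1. q=(14,2) nearest=0 d=12 new=(7,2) → blocked by [3,5]×[2,7], reject
2. q=(2,5) nearest=0 d=3 new=(2,5) → add node 1 parent=0 cost=3
3. q=(24,17) nearest=0 d=22 new=(7,7) → blocked by [3,5]×[2,7], reject
4. q=(21,15) nearest=0 d=19 new=(7,7) → blocked by [3,5]×[2,7], reject
5. q=(8,7) nearest=0 d=6 new=(7,7) → blocked by [3,5]×[2,7], reject
6. q=(18,15) nearest=0 d=16 new=(7,7) → blocked by [3,5]×[2,7], reject
7. q=(5,18) nearest=1 d=13 new=(5,10) → blocked by [3,5]×[2,7], reject
8. q=(1,4) nearest=1 d=1 new=(1,4) → add node 2 parent=1 cost=4
9. q=(34,5) nearest=0 d=32 new=(7,5) → blocked by [3,5]×[2,7], reject
10. q=(5,20) nearest=1 d=15 new=(5,10) → blocked by [3,5]×[2,7], reject
11. q=(41,13) nearest=0 d=39 new=(7,7) → blocked by [3,5]×[2,7], reject
12. q=(37,16) nearest=0 d=35 new=(7,7) → blocked by [3,5]×[2,7], reject
13. q=(20,19) nearest=0 d=18 new=(7,7) → blocked by [3,5]×[2,7], reject
14. q=(8,20) nearest=1 d=15 new=(7,10) → blocked by [3,5]×[2,7], reject
15. q=(6,9) nearest=1 d=4 new=(6,9) → blocked by [3,5]×[2,7], reject
16. q=(17,12) nearest=0 d=15 new=(7,7) → blocked by [3,5]×[2,7], reject
17. q=(6,20) nearest=1 d=15 new=(6,10) → blocked by [3,5]×[2,7], reject
18. q=(10,3) nearest=0 d=8 new=(7,3) → blocked by [3,5]×[2,7], reject
19. q=(37,17) nearest=0 d=35 new=(7,7) → blocked by [3,5]×[2,7], reject
20. q=(6,20) nearest=1 d=15 new=(6,10) → blocked by [3,5]×[2,7], reject
21. q=(0,7) nearest=1 d=2 new=(0,7) → add node 3 parent=1 cost=5
22. q=(4,9) nearest=1 d=4 new=(4,9) → blocked by [3,5]×[2,7], reject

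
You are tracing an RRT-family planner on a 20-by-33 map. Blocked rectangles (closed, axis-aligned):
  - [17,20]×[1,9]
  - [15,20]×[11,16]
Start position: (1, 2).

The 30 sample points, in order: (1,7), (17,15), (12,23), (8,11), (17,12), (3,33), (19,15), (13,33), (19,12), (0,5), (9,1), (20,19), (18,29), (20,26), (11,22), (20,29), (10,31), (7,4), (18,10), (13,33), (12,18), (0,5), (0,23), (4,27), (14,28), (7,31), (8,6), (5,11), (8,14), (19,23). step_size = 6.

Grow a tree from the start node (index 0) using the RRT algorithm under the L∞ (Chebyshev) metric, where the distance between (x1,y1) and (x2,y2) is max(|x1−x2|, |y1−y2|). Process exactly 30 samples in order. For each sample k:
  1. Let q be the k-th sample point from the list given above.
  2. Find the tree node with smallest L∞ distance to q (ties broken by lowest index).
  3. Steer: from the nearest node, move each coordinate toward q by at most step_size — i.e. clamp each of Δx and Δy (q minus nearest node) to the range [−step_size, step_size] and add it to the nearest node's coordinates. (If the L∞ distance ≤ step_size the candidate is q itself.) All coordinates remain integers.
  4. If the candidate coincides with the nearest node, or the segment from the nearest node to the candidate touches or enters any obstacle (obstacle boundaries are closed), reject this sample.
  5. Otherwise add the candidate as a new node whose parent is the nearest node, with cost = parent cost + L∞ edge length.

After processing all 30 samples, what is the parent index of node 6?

Parent of node 6: 5

1. q=(1,7) nearest=0 d=5 new=(1,7) → add node 1 parent=0 cost=5
2. q=(17,15) nearest=0 d=16 new=(7,8) → add node 2 parent=0 cost=6
3. q=(12,23) nearest=2 d=15 new=(12,14) → add node 3 parent=2 cost=12
4. q=(8,11) nearest=2 d=3 new=(8,11) → add node 4 parent=2 cost=9
5. q=(17,12) nearest=3 d=5 new=(17,12) → blocked by [15,20]×[11,16], reject
6. q=(3,33) nearest=3 d=19 new=(6,20) → add node 5 parent=3 cost=18
7. q=(19,15) nearest=3 d=7 new=(18,15) → blocked by [15,20]×[11,16], reject
8. q=(13,33) nearest=5 d=13 new=(12,26) → add node 6 parent=5 cost=24
9. q=(19,12) nearest=3 d=7 new=(18,12) → blocked by [15,20]×[11,16], reject
10. q=(0,5) nearest=1 d=2 new=(0,5) → add node 7 parent=1 cost=7
11. q=(9,1) nearest=2 d=7 new=(9,2) → add node 8 parent=2 cost=12
12. q=(20,19) nearest=3 d=8 new=(18,19) → add node 9 parent=3 cost=18
13. q=(18,29) nearest=6 d=6 new=(18,29) → add node 10 parent=6 cost=30
14. q=(20,26) nearest=10 d=3 new=(20,26) → add node 11 parent=10 cost=33
15. q=(11,22) nearest=6 d=4 new=(11,22) → add node 12 parent=6 cost=28
16. q=(20,29) nearest=10 d=2 new=(20,29) → add node 13 parent=10 cost=32
17. q=(10,31) nearest=6 d=5 new=(10,31) → add node 14 parent=6 cost=29
18. q=(7,4) nearest=8 d=2 new=(7,4) → add node 15 parent=8 cost=14
19. q=(18,10) nearest=3 d=6 new=(18,10) → blocked by [15,20]×[11,16], reject
20. q=(13,33) nearest=14 d=3 new=(13,33) → add node 16 parent=14 cost=32
21. q=(12,18) nearest=3 d=4 new=(12,18) → add node 17 parent=3 cost=16
22. q=(0,5) nearest=7 d=0 → coincident, reject
23. q=(0,23) nearest=5 d=6 new=(0,23) → add node 18 parent=5 cost=24
24. q=(4,27) nearest=18 d=4 new=(4,27) → add node 19 parent=18 cost=28
25. q=(14,28) nearest=6 d=2 new=(14,28) → add node 20 parent=6 cost=26
26. q=(7,31) nearest=14 d=3 new=(7,31) → add node 21 parent=14 cost=32
27. q=(8,6) nearest=2 d=2 new=(8,6) → add node 22 parent=2 cost=8
28. q=(5,11) nearest=2 d=3 new=(5,11) → add node 23 parent=2 cost=9
29. q=(8,14) nearest=4 d=3 new=(8,14) → add node 24 parent=4 cost=12
30. q=(19,23) nearest=11 d=3 new=(19,23) → add node 25 parent=11 cost=36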